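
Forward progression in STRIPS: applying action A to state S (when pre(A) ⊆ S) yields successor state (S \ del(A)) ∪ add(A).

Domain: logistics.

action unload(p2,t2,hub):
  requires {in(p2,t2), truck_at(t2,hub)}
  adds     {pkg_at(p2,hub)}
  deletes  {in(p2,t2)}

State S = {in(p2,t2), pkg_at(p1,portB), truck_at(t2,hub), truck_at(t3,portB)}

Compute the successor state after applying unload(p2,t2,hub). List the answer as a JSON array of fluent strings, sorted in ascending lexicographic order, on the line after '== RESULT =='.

Progress:
  pre ⊆ S: {in(p2,t2), truck_at(t2,hub)} ⊆ S  — applicable
  S \ del = {pkg_at(p1,portB), truck_at(t2,hub), truck_at(t3,portB)}
  ∪ add   = {pkg_at(p1,portB), pkg_at(p2,hub), truck_at(t2,hub), truck_at(t3,portB)}

== RESULT ==
["pkg_at(p1,portB)", "pkg_at(p2,hub)", "truck_at(t2,hub)", "truck_at(t3,portB)"]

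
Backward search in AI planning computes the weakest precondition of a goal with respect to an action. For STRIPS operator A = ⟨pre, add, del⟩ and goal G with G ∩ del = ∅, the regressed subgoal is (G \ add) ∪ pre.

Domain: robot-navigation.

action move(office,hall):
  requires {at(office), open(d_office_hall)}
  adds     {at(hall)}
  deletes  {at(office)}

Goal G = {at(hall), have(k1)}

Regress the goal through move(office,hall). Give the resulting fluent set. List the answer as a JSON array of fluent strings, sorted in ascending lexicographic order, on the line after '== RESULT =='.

Regress:
  G ∩ del = {}  (empty — regression defined)
  G \ add = {at(hall), have(k1)} \ {at(hall)} = {have(k1)}
  ∪ pre   = {have(k1)} ∪ {at(office), open(d_office_hall)}
          = {at(office), have(k1), open(d_office_hall)}

== RESULT ==
["at(office)", "have(k1)", "open(d_office_hall)"]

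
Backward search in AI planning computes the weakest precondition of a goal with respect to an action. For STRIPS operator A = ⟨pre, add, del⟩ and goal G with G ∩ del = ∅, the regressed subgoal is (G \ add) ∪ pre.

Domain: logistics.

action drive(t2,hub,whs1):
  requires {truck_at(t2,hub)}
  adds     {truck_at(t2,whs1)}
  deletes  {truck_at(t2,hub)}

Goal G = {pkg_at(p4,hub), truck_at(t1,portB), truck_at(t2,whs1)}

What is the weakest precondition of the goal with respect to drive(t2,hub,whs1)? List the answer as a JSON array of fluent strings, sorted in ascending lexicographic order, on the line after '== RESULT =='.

Regress:
  G ∩ del = {}  (empty — regression defined)
  G \ add = {pkg_at(p4,hub), truck_at(t1,portB), truck_at(t2,whs1)} \ {truck_at(t2,whs1)} = {pkg_at(p4,hub), truck_at(t1,portB)}
  ∪ pre   = {pkg_at(p4,hub), truck_at(t1,portB)} ∪ {truck_at(t2,hub)}
          = {pkg_at(p4,hub), truck_at(t1,portB), truck_at(t2,hub)}

== RESULT ==
["pkg_at(p4,hub)", "truck_at(t1,portB)", "truck_at(t2,hub)"]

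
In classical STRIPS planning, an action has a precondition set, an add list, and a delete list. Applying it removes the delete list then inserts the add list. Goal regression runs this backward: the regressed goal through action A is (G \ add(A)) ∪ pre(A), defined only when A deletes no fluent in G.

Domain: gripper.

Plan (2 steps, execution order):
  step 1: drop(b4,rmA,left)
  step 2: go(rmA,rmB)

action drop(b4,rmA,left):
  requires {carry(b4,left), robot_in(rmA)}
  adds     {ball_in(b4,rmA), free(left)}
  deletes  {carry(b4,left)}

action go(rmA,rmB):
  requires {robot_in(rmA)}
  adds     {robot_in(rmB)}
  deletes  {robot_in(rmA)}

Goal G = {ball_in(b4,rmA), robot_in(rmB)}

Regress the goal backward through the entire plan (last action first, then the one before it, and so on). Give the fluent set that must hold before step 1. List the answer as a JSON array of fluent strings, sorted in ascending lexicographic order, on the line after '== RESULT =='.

Work backward from the goal:
  through step 2 (go(rmA,rmB)): drop {robot_in(rmB)}, keep {ball_in(b4,rmA)}, require {robot_in(rmA)}
    → {ball_in(b4,rmA), robot_in(rmA)}
  through step 1 (drop(b4,rmA,left)): drop {ball_in(b4,rmA)}, keep {robot_in(rmA)}, require {carry(b4,left), robot_in(rmA)}
    → {carry(b4,left), robot_in(rmA)}

== RESULT ==
["carry(b4,left)", "robot_in(rmA)"]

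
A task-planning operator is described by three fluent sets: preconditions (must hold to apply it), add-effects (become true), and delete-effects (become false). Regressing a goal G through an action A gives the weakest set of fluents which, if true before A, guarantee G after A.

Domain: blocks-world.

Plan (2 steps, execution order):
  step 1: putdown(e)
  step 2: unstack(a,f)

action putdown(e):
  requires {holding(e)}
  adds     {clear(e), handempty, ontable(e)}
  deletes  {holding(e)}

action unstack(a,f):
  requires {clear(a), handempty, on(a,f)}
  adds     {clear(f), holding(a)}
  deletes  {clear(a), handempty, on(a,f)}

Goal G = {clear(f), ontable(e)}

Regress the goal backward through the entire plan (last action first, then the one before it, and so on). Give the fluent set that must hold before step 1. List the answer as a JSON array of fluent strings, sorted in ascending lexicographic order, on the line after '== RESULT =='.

Regress step by step:
  through step 2 (unstack(a,f)): drop {clear(f)}, keep {ontable(e)}, require {clear(a), handempty, on(a,f)}
    → {clear(a), handempty, on(a,f), ontable(e)}
  through step 1 (putdown(e)): drop {handempty, ontable(e)}, keep {clear(a), on(a,f)}, require {holding(e)}
    → {clear(a), holding(e), on(a,f)}

== RESULT ==
["clear(a)", "holding(e)", "on(a,f)"]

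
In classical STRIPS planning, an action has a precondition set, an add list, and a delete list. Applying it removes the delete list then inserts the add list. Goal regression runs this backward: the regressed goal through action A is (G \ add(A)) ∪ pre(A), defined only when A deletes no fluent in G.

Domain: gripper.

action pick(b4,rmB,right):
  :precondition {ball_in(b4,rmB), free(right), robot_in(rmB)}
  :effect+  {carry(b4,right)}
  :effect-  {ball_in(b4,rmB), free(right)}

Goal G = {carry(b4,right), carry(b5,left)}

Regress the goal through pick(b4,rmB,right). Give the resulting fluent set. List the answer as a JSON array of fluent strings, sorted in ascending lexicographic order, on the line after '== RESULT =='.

Regress:
  G ∩ del = {}  (empty — regression defined)
  G \ add = {carry(b4,right), carry(b5,left)} \ {carry(b4,right)} = {carry(b5,left)}
  ∪ pre   = {carry(b5,left)} ∪ {ball_in(b4,rmB), free(right), robot_in(rmB)}
          = {ball_in(b4,rmB), carry(b5,left), free(right), robot_in(rmB)}

== RESULT ==
["ball_in(b4,rmB)", "carry(b5,left)", "free(right)", "robot_in(rmB)"]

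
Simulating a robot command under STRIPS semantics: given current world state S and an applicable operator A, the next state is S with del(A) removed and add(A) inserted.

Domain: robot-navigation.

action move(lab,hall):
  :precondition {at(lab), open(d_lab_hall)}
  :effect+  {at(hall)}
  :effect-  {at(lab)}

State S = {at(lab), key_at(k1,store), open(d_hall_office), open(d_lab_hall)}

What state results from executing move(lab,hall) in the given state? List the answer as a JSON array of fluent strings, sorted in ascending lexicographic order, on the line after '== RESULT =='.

Progress:
  pre ⊆ S: {at(lab), open(d_lab_hall)} ⊆ S  — applicable
  S \ del = {key_at(k1,store), open(d_hall_office), open(d_lab_hall)}
  ∪ add   = {at(hall), key_at(k1,store), open(d_hall_office), open(d_lab_hall)}

== RESULT ==
["at(hall)", "key_at(k1,store)", "open(d_hall_office)", "open(d_lab_hall)"]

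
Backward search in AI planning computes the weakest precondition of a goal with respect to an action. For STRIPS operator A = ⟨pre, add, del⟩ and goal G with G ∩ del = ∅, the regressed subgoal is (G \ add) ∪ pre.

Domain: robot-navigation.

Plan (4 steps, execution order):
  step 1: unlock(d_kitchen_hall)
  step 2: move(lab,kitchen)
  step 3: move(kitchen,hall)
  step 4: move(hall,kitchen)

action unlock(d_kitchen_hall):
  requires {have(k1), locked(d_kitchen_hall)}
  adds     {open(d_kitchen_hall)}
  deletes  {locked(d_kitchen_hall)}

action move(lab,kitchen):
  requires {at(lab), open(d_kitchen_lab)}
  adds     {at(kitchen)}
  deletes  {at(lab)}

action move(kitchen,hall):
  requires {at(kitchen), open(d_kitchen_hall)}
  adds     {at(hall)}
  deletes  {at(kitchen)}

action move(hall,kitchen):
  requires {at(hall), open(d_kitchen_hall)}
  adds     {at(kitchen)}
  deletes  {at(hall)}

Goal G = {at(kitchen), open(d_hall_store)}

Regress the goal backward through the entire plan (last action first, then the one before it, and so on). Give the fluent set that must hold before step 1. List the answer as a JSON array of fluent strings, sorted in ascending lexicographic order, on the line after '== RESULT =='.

Regress step by step:
  through step 4 (move(hall,kitchen)): drop {at(kitchen)}, keep {open(d_hall_store)}, require {at(hall), open(d_kitchen_hall)}
    → {at(hall), open(d_hall_store), open(d_kitchen_hall)}
  through step 3 (move(kitchen,hall)): drop {at(hall)}, keep {open(d_hall_store), open(d_kitchen_hall)}, require {at(kitchen), open(d_kitchen_hall)}
    → {at(kitchen), open(d_hall_store), open(d_kitchen_hall)}
  through step 2 (move(lab,kitchen)): drop {at(kitchen)}, keep {open(d_hall_store), open(d_kitchen_hall)}, require {at(lab), open(d_kitchen_lab)}
    → {at(lab), open(d_hall_store), open(d_kitchen_hall), open(d_kitchen_lab)}
  through step 1 (unlock(d_kitchen_hall)): drop {open(d_kitchen_hall)}, keep {at(lab), open(d_hall_store), open(d_kitchen_lab)}, require {have(k1), locked(d_kitchen_hall)}
    → {at(lab), have(k1), locked(d_kitchen_hall), open(d_hall_store), open(d_kitchen_lab)}

== RESULT ==
["at(lab)", "have(k1)", "locked(d_kitchen_hall)", "open(d_hall_store)", "open(d_kitchen_lab)"]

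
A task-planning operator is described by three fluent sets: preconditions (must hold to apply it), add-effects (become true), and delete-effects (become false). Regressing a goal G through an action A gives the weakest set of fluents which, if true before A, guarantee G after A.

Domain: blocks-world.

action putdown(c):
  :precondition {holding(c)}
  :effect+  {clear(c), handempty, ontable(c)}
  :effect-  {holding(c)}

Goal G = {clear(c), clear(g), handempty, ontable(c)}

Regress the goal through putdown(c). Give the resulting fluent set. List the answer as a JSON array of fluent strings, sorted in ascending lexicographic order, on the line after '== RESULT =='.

Compute (G \ add) ∪ pre:
  G ∩ del = {}  (empty — regression defined)
  G \ add = {clear(c), clear(g), handempty, ontable(c)} \ {clear(c), handempty, ontable(c)} = {clear(g)}
  ∪ pre   = {clear(g)} ∪ {holding(c)}
          = {clear(g), holding(c)}

== RESULT ==
["clear(g)", "holding(c)"]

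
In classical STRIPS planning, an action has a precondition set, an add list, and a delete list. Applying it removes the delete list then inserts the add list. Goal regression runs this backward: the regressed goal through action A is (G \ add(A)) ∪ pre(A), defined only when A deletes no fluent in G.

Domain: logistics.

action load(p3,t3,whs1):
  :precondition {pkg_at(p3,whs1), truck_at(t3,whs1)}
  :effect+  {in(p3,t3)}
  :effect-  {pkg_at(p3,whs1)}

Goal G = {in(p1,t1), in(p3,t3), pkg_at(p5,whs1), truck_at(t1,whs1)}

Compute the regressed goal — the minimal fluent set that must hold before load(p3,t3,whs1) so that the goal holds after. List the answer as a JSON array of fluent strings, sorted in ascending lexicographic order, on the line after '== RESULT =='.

Compute (G \ add) ∪ pre:
  G ∩ del = {}  (empty — regression defined)
  G \ add = {in(p1,t1), in(p3,t3), pkg_at(p5,whs1), truck_at(t1,whs1)} \ {in(p3,t3)} = {in(p1,t1), pkg_at(p5,whs1), truck_at(t1,whs1)}
  ∪ pre   = {in(p1,t1), pkg_at(p5,whs1), truck_at(t1,whs1)} ∪ {pkg_at(p3,whs1), truck_at(t3,whs1)}
          = {in(p1,t1), pkg_at(p3,whs1), pkg_at(p5,whs1), truck_at(t1,whs1), truck_at(t3,whs1)}

== RESULT ==
["in(p1,t1)", "pkg_at(p3,whs1)", "pkg_at(p5,whs1)", "truck_at(t1,whs1)", "truck_at(t3,whs1)"]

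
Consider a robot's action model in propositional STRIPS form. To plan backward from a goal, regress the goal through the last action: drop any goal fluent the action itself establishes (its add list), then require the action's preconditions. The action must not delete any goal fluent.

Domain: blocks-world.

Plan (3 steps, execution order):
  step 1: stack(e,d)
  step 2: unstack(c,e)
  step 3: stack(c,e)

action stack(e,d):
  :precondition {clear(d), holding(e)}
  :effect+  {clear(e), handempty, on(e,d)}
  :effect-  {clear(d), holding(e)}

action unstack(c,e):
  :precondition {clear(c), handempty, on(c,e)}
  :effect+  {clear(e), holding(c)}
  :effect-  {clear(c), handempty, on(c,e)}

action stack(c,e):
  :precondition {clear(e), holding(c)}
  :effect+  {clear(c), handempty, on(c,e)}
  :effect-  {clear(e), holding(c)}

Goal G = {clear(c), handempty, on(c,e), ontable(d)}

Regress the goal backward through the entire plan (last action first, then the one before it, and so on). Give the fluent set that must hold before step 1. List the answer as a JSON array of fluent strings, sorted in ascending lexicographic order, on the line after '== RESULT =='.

Regress step by step:
  through step 3 (stack(c,e)): drop {clear(c), handempty, on(c,e)}, keep {ontable(d)}, require {clear(e), holding(c)}
    → {clear(e), holding(c), ontable(d)}
  through step 2 (unstack(c,e)): drop {clear(e), holding(c)}, keep {ontable(d)}, require {clear(c), handempty, on(c,e)}
    → {clear(c), handempty, on(c,e), ontable(d)}
  through step 1 (stack(e,d)): drop {handempty}, keep {clear(c), on(c,e), ontable(d)}, require {clear(d), holding(e)}
    → {clear(c), clear(d), holding(e), on(c,e), ontable(d)}

== RESULT ==
["clear(c)", "clear(d)", "holding(e)", "on(c,e)", "ontable(d)"]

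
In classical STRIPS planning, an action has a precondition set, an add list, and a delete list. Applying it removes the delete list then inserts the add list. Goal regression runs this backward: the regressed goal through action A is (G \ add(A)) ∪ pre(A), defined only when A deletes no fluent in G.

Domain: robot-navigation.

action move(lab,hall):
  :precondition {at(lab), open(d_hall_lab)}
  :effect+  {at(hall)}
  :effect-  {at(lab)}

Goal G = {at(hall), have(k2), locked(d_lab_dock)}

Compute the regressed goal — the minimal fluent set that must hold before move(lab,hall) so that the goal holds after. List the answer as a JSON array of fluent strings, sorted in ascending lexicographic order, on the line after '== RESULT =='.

Compute (G \ add) ∪ pre:
  G ∩ del = {}  (empty — regression defined)
  G \ add = {at(hall), have(k2), locked(d_lab_dock)} \ {at(hall)} = {have(k2), locked(d_lab_dock)}
  ∪ pre   = {have(k2), locked(d_lab_dock)} ∪ {at(lab), open(d_hall_lab)}
          = {at(lab), have(k2), locked(d_lab_dock), open(d_hall_lab)}

== RESULT ==
["at(lab)", "have(k2)", "locked(d_lab_dock)", "open(d_hall_lab)"]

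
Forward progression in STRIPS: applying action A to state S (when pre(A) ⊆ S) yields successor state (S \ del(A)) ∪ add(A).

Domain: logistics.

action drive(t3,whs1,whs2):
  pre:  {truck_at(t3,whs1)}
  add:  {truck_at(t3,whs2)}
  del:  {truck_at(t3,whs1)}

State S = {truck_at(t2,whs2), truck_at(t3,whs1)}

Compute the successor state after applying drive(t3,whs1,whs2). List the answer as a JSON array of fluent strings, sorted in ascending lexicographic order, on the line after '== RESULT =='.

Progress:
  pre ⊆ S: {truck_at(t3,whs1)} ⊆ S  — applicable
  S \ del = {truck_at(t2,whs2)}
  ∪ add   = {truck_at(t2,whs2), truck_at(t3,whs2)}

== RESULT ==
["truck_at(t2,whs2)", "truck_at(t3,whs2)"]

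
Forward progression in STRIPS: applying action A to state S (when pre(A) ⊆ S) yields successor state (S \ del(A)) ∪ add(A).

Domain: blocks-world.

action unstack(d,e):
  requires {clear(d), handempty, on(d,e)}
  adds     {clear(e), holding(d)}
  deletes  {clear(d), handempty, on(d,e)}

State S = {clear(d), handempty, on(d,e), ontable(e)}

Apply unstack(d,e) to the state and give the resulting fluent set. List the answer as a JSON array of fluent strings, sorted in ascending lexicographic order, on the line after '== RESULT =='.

Compute (S \ del) ∪ add:
  pre ⊆ S: {clear(d), handempty, on(d,e)} ⊆ S  — applicable
  S \ del = {ontable(e)}
  ∪ add   = {clear(e), holding(d), ontable(e)}

== RESULT ==
["clear(e)", "holding(d)", "ontable(e)"]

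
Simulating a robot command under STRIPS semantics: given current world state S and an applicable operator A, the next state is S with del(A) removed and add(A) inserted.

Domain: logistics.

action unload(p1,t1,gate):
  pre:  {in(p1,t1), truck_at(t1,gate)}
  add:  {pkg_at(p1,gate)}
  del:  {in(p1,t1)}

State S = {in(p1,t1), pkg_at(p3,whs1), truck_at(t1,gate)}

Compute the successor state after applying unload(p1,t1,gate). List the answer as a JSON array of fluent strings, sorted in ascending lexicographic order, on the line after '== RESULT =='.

Compute (S \ del) ∪ add:
  pre ⊆ S: {in(p1,t1), truck_at(t1,gate)} ⊆ S  — applicable
  S \ del = {pkg_at(p3,whs1), truck_at(t1,gate)}
  ∪ add   = {pkg_at(p1,gate), pkg_at(p3,whs1), truck_at(t1,gate)}

== RESULT ==
["pkg_at(p1,gate)", "pkg_at(p3,whs1)", "truck_at(t1,gate)"]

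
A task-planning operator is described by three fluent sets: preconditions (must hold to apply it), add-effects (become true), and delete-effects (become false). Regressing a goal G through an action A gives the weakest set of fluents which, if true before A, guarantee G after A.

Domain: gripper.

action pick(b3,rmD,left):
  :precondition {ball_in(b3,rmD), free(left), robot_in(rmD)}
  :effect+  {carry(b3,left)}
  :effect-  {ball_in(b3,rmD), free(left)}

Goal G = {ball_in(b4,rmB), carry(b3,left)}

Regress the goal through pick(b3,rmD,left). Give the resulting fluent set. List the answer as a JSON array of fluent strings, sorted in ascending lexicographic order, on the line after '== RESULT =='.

Regress:
  G ∩ del = {}  (empty — regression defined)
  G \ add = {ball_in(b4,rmB), carry(b3,left)} \ {carry(b3,left)} = {ball_in(b4,rmB)}
  ∪ pre   = {ball_in(b4,rmB)} ∪ {ball_in(b3,rmD), free(left), robot_in(rmD)}
          = {ball_in(b3,rmD), ball_in(b4,rmB), free(left), robot_in(rmD)}

== RESULT ==
["ball_in(b3,rmD)", "ball_in(b4,rmB)", "free(left)", "robot_in(rmD)"]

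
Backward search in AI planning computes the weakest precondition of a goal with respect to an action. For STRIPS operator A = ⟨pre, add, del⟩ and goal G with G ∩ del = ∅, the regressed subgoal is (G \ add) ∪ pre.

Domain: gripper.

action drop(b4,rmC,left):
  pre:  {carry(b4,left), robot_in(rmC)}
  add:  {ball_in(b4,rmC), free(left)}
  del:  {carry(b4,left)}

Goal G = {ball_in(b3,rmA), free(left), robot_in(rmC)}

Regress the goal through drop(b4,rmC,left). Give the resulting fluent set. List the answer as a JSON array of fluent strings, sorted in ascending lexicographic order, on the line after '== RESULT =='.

Compute (G \ add) ∪ pre:
  G ∩ del = {}  (empty — regression defined)
  G \ add = {ball_in(b3,rmA), free(left), robot_in(rmC)} \ {ball_in(b4,rmC), free(left)} = {ball_in(b3,rmA), robot_in(rmC)}
  ∪ pre   = {ball_in(b3,rmA), robot_in(rmC)} ∪ {carry(b4,left), robot_in(rmC)}
          = {ball_in(b3,rmA), carry(b4,left), robot_in(rmC)}

== RESULT ==
["ball_in(b3,rmA)", "carry(b4,left)", "robot_in(rmC)"]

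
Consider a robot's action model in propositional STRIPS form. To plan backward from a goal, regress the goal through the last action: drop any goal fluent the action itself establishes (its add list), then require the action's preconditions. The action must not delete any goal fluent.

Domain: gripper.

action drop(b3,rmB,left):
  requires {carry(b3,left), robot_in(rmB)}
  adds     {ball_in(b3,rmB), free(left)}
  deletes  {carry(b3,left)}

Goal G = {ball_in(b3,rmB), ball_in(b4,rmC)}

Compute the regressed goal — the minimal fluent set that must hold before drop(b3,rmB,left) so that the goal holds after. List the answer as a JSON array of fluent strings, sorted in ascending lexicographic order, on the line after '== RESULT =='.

Regress:
  G ∩ del = {}  (empty — regression defined)
  G \ add = {ball_in(b3,rmB), ball_in(b4,rmC)} \ {ball_in(b3,rmB), free(left)} = {ball_in(b4,rmC)}
  ∪ pre   = {ball_in(b4,rmC)} ∪ {carry(b3,left), robot_in(rmB)}
          = {ball_in(b4,rmC), carry(b3,left), robot_in(rmB)}

== RESULT ==
["ball_in(b4,rmC)", "carry(b3,left)", "robot_in(rmB)"]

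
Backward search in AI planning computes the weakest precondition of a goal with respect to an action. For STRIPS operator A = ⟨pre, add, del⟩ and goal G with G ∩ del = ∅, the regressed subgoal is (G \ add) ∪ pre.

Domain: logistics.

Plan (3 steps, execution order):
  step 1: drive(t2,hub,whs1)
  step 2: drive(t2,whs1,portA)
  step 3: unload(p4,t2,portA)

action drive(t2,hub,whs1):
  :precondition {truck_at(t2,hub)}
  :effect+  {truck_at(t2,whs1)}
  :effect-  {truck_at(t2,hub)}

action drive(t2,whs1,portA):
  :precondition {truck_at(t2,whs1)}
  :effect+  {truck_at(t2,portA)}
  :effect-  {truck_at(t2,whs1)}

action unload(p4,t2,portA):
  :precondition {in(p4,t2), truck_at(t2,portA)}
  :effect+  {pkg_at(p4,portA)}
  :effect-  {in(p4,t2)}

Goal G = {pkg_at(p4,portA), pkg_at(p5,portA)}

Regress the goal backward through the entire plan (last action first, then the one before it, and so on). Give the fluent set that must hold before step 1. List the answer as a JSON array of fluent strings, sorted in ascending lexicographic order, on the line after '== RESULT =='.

Work backward from the goal:
  through step 3 (unload(p4,t2,portA)): drop {pkg_at(p4,portA)}, keep {pkg_at(p5,portA)}, require {in(p4,t2), truck_at(t2,portA)}
    → {in(p4,t2), pkg_at(p5,portA), truck_at(t2,portA)}
  through step 2 (drive(t2,whs1,portA)): drop {truck_at(t2,portA)}, keep {in(p4,t2), pkg_at(p5,portA)}, require {truck_at(t2,whs1)}
    → {in(p4,t2), pkg_at(p5,portA), truck_at(t2,whs1)}
  through step 1 (drive(t2,hub,whs1)): drop {truck_at(t2,whs1)}, keep {in(p4,t2), pkg_at(p5,portA)}, require {truck_at(t2,hub)}
    → {in(p4,t2), pkg_at(p5,portA), truck_at(t2,hub)}

== RESULT ==
["in(p4,t2)", "pkg_at(p5,portA)", "truck_at(t2,hub)"]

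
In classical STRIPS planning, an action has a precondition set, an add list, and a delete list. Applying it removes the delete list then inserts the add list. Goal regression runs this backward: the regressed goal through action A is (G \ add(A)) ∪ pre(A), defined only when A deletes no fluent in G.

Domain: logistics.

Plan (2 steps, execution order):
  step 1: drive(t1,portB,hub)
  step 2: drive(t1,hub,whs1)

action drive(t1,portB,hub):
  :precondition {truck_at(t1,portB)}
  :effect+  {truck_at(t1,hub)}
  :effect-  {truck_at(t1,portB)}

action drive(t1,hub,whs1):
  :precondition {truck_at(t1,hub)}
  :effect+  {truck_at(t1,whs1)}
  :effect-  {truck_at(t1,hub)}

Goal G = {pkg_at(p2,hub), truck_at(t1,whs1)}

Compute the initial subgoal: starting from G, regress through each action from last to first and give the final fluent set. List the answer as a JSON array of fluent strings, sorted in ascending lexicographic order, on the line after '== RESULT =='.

Regress step by step:
  through step 2 (drive(t1,hub,whs1)): drop {truck_at(t1,whs1)}, keep {pkg_at(p2,hub)}, require {truck_at(t1,hub)}
    → {pkg_at(p2,hub), truck_at(t1,hub)}
  through step 1 (drive(t1,portB,hub)): drop {truck_at(t1,hub)}, keep {pkg_at(p2,hub)}, require {truck_at(t1,portB)}
    → {pkg_at(p2,hub), truck_at(t1,portB)}

== RESULT ==
["pkg_at(p2,hub)", "truck_at(t1,portB)"]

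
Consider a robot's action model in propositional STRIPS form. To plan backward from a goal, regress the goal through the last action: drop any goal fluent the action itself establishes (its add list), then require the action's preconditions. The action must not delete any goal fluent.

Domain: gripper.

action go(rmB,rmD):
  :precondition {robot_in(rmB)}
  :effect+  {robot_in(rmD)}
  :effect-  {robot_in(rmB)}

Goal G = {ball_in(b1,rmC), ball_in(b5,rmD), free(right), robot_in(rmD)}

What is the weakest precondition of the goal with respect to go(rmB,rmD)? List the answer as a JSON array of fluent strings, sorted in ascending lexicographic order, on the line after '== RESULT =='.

Compute (G \ add) ∪ pre:
  G ∩ del = {}  (empty — regression defined)
  G \ add = {ball_in(b1,rmC), ball_in(b5,rmD), free(right), robot_in(rmD)} \ {robot_in(rmD)} = {ball_in(b1,rmC), ball_in(b5,rmD), free(right)}
  ∪ pre   = {ball_in(b1,rmC), ball_in(b5,rmD), free(right)} ∪ {robot_in(rmB)}
          = {ball_in(b1,rmC), ball_in(b5,rmD), free(right), robot_in(rmB)}

== RESULT ==
["ball_in(b1,rmC)", "ball_in(b5,rmD)", "free(right)", "robot_in(rmB)"]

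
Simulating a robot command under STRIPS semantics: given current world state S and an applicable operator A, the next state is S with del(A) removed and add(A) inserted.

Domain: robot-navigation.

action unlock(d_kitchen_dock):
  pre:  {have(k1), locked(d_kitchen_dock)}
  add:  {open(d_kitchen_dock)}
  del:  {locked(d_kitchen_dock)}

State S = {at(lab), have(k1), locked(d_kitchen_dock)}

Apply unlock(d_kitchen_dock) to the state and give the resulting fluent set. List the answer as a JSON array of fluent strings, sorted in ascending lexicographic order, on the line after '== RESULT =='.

Compute (S \ del) ∪ add:
  pre ⊆ S: {have(k1), locked(d_kitchen_dock)} ⊆ S  — applicable
  S \ del = {at(lab), have(k1)}
  ∪ add   = {at(lab), have(k1), open(d_kitchen_dock)}

== RESULT ==
["at(lab)", "have(k1)", "open(d_kitchen_dock)"]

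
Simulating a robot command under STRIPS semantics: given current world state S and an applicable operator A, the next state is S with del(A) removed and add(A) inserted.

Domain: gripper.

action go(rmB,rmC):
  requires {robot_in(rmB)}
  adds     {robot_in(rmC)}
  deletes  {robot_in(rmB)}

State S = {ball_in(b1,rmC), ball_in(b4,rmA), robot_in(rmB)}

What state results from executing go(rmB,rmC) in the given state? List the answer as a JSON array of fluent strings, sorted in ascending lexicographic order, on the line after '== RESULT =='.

Progress:
  pre ⊆ S: {robot_in(rmB)} ⊆ S  — applicable
  S \ del = {ball_in(b1,rmC), ball_in(b4,rmA)}
  ∪ add   = {ball_in(b1,rmC), ball_in(b4,rmA), robot_in(rmC)}

== RESULT ==
["ball_in(b1,rmC)", "ball_in(b4,rmA)", "robot_in(rmC)"]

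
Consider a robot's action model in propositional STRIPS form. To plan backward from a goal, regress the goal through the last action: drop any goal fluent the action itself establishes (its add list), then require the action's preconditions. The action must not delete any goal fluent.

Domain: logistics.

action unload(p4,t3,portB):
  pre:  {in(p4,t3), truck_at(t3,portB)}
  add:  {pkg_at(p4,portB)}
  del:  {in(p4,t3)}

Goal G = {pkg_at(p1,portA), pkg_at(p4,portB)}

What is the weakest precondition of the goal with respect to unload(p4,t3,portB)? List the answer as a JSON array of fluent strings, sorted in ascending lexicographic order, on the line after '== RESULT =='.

Regress:
  G ∩ del = {}  (empty — regression defined)
  G \ add = {pkg_at(p1,portA), pkg_at(p4,portB)} \ {pkg_at(p4,portB)} = {pkg_at(p1,portA)}
  ∪ pre   = {pkg_at(p1,portA)} ∪ {in(p4,t3), truck_at(t3,portB)}
          = {in(p4,t3), pkg_at(p1,portA), truck_at(t3,portB)}

== RESULT ==
["in(p4,t3)", "pkg_at(p1,portA)", "truck_at(t3,portB)"]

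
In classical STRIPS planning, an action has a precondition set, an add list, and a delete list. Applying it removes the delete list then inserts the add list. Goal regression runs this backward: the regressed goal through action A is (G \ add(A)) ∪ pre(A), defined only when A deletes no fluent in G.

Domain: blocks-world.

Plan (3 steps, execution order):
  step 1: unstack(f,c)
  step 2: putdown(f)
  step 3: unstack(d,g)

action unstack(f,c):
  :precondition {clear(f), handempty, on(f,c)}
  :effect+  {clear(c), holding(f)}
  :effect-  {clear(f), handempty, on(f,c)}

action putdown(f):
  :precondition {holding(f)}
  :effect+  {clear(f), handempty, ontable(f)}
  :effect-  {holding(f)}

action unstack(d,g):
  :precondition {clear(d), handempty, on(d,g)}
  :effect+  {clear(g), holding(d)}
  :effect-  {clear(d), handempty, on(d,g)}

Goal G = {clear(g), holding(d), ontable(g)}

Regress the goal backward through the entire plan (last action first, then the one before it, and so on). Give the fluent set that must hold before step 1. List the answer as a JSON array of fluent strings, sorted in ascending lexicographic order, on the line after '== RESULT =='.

Regress step by step:
  through step 3 (unstack(d,g)): drop {clear(g), holding(d)}, keep {ontable(g)}, require {clear(d), handempty, on(d,g)}
    → {clear(d), handempty, on(d,g), ontable(g)}
  through step 2 (putdown(f)): drop {handempty}, keep {clear(d), on(d,g), ontable(g)}, require {holding(f)}
    → {clear(d), holding(f), on(d,g), ontable(g)}
  through step 1 (unstack(f,c)): drop {holding(f)}, keep {clear(d), on(d,g), ontable(g)}, require {clear(f), handempty, on(f,c)}
    → {clear(d), clear(f), handempty, on(d,g), on(f,c), ontable(g)}

== RESULT ==
["clear(d)", "clear(f)", "handempty", "on(d,g)", "on(f,c)", "ontable(g)"]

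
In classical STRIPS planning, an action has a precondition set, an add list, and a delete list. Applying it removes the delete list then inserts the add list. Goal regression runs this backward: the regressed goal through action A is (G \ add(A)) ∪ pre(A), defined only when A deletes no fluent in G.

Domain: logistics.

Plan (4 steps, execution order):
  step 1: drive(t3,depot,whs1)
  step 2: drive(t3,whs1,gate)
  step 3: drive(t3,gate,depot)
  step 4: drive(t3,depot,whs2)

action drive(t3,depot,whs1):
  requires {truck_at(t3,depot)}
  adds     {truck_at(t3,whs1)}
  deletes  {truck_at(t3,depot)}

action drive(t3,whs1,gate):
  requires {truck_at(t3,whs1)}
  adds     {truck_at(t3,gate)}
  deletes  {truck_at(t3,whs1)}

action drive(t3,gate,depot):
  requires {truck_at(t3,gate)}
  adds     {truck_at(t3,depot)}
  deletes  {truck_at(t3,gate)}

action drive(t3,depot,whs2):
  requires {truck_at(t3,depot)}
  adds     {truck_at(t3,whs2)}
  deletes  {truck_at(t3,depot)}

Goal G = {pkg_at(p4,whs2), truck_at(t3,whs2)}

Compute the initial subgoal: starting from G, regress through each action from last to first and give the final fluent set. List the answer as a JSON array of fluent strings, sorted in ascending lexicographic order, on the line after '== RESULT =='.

Regress step by step:
  through step 4 (drive(t3,depot,whs2)): drop {truck_at(t3,whs2)}, keep {pkg_at(p4,whs2)}, require {truck_at(t3,depot)}
    → {pkg_at(p4,whs2), truck_at(t3,depot)}
  through step 3 (drive(t3,gate,depot)): drop {truck_at(t3,depot)}, keep {pkg_at(p4,whs2)}, require {truck_at(t3,gate)}
    → {pkg_at(p4,whs2), truck_at(t3,gate)}
  through step 2 (drive(t3,whs1,gate)): drop {truck_at(t3,gate)}, keep {pkg_at(p4,whs2)}, require {truck_at(t3,whs1)}
    → {pkg_at(p4,whs2), truck_at(t3,whs1)}
  through step 1 (drive(t3,depot,whs1)): drop {truck_at(t3,whs1)}, keep {pkg_at(p4,whs2)}, require {truck_at(t3,depot)}
    → {pkg_at(p4,whs2), truck_at(t3,depot)}

== RESULT ==
["pkg_at(p4,whs2)", "truck_at(t3,depot)"]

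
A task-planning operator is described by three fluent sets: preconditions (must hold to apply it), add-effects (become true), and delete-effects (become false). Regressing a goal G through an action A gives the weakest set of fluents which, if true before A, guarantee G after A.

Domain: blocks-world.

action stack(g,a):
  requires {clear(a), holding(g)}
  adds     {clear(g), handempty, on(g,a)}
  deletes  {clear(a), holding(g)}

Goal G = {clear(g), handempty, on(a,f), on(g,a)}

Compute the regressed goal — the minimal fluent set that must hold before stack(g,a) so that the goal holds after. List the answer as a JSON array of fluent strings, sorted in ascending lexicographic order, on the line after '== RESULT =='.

Regress:
  G ∩ del = {}  (empty — regression defined)
  G \ add = {clear(g), handempty, on(a,f), on(g,a)} \ {clear(g), handempty, on(g,a)} = {on(a,f)}
  ∪ pre   = {on(a,f)} ∪ {clear(a), holding(g)}
          = {clear(a), holding(g), on(a,f)}

== RESULT ==
["clear(a)", "holding(g)", "on(a,f)"]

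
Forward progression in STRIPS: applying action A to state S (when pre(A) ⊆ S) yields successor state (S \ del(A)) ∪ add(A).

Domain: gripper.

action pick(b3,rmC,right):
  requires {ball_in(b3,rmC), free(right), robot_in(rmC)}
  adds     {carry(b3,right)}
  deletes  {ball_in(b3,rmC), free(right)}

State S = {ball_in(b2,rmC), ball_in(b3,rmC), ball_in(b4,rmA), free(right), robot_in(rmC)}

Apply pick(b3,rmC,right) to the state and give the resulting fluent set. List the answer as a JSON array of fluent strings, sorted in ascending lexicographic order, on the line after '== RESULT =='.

Progress:
  pre ⊆ S: {ball_in(b3,rmC), free(right), robot_in(rmC)} ⊆ S  — applicable
  S \ del = {ball_in(b2,rmC), ball_in(b4,rmA), robot_in(rmC)}
  ∪ add   = {ball_in(b2,rmC), ball_in(b4,rmA), carry(b3,right), robot_in(rmC)}

== RESULT ==
["ball_in(b2,rmC)", "ball_in(b4,rmA)", "carry(b3,right)", "robot_in(rmC)"]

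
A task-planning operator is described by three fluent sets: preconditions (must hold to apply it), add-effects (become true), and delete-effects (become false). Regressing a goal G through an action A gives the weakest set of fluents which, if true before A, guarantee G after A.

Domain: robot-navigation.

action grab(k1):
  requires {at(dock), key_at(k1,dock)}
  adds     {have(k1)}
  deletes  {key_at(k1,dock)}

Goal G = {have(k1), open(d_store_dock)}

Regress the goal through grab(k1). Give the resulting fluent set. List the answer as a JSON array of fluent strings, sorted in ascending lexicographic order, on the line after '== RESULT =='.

Compute (G \ add) ∪ pre:
  G ∩ del = {}  (empty — regression defined)
  G \ add = {have(k1), open(d_store_dock)} \ {have(k1)} = {open(d_store_dock)}
  ∪ pre   = {open(d_store_dock)} ∪ {at(dock), key_at(k1,dock)}
          = {at(dock), key_at(k1,dock), open(d_store_dock)}

== RESULT ==
["at(dock)", "key_at(k1,dock)", "open(d_store_dock)"]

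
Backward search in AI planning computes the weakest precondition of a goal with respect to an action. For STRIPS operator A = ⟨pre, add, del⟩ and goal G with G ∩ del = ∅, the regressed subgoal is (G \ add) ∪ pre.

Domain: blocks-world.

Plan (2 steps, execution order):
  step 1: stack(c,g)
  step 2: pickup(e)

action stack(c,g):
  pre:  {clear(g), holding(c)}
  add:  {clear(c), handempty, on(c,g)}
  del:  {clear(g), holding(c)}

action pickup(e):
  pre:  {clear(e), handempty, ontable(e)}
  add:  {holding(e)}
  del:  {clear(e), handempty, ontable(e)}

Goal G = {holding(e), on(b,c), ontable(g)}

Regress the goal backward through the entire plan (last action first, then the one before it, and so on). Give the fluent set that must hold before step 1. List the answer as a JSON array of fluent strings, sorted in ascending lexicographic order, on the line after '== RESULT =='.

Work backward from the goal:
  through step 2 (pickup(e)): drop {holding(e)}, keep {on(b,c), ontable(g)}, require {clear(e), handempty, ontable(e)}
    → {clear(e), handempty, on(b,c), ontable(e), ontable(g)}
  through step 1 (stack(c,g)): drop {handempty}, keep {clear(e), on(b,c), ontable(e), ontable(g)}, require {clear(g), holding(c)}
    → {clear(e), clear(g), holding(c), on(b,c), ontable(e), ontable(g)}

== RESULT ==
["clear(e)", "clear(g)", "holding(c)", "on(b,c)", "ontable(e)", "ontable(g)"]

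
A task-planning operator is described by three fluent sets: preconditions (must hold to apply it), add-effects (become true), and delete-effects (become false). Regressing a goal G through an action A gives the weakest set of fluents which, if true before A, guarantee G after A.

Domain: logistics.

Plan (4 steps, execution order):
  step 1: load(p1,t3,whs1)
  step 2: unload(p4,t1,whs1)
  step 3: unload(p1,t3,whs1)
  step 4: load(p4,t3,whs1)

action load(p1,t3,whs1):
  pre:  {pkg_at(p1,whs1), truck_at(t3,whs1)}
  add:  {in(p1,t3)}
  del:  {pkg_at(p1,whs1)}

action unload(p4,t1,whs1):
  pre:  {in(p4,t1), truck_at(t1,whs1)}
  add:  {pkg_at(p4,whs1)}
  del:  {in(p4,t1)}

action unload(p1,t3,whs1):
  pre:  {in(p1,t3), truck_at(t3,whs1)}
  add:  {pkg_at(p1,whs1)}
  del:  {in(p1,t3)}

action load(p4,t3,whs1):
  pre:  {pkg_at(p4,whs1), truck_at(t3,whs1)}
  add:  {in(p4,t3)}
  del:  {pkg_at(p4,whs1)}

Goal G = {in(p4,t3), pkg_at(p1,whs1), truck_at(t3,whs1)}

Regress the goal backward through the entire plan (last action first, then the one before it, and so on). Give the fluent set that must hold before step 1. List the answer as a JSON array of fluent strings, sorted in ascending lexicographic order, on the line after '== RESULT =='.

Regress step by step:
  through step 4 (load(p4,t3,whs1)): drop {in(p4,t3)}, keep {pkg_at(p1,whs1), truck_at(t3,whs1)}, require {pkg_at(p4,whs1), truck_at(t3,whs1)}
    → {pkg_at(p1,whs1), pkg_at(p4,whs1), truck_at(t3,whs1)}
  through step 3 (unload(p1,t3,whs1)): drop {pkg_at(p1,whs1)}, keep {pkg_at(p4,whs1), truck_at(t3,whs1)}, require {in(p1,t3), truck_at(t3,whs1)}
    → {in(p1,t3), pkg_at(p4,whs1), truck_at(t3,whs1)}
  through step 2 (unload(p4,t1,whs1)): drop {pkg_at(p4,whs1)}, keep {in(p1,t3), truck_at(t3,whs1)}, require {in(p4,t1), truck_at(t1,whs1)}
    → {in(p1,t3), in(p4,t1), truck_at(t1,whs1), truck_at(t3,whs1)}
  through step 1 (load(p1,t3,whs1)): drop {in(p1,t3)}, keep {in(p4,t1), truck_at(t1,whs1), truck_at(t3,whs1)}, require {pkg_at(p1,whs1), truck_at(t3,whs1)}
    → {in(p4,t1), pkg_at(p1,whs1), truck_at(t1,whs1), truck_at(t3,whs1)}

== RESULT ==
["in(p4,t1)", "pkg_at(p1,whs1)", "truck_at(t1,whs1)", "truck_at(t3,whs1)"]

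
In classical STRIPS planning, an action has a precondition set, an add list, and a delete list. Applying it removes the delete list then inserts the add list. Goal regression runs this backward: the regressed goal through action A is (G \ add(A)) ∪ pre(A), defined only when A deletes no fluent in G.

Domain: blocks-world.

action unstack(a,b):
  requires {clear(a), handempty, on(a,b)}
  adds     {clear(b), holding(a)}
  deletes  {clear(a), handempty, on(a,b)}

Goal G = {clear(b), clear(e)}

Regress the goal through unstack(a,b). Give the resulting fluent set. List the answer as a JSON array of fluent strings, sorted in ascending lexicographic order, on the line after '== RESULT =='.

Compute (G \ add) ∪ pre:
  G ∩ del = {}  (empty — regression defined)
  G \ add = {clear(b), clear(e)} \ {clear(b), holding(a)} = {clear(e)}
  ∪ pre   = {clear(e)} ∪ {clear(a), handempty, on(a,b)}
          = {clear(a), clear(e), handempty, on(a,b)}

== RESULT ==
["clear(a)", "clear(e)", "handempty", "on(a,b)"]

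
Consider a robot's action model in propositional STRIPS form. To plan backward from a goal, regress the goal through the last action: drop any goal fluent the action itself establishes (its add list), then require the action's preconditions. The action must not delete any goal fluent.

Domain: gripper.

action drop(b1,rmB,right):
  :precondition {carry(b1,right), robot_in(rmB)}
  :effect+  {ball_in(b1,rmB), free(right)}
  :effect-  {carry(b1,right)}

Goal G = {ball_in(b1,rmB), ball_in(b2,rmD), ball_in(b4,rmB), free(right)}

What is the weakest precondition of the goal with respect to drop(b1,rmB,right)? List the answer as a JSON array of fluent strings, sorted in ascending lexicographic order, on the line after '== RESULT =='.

Compute (G \ add) ∪ pre:
  G ∩ del = {}  (empty — regression defined)
  G \ add = {ball_in(b1,rmB), ball_in(b2,rmD), ball_in(b4,rmB), free(right)} \ {ball_in(b1,rmB), free(right)} = {ball_in(b2,rmD), ball_in(b4,rmB)}
  ∪ pre   = {ball_in(b2,rmD), ball_in(b4,rmB)} ∪ {carry(b1,right), robot_in(rmB)}
          = {ball_in(b2,rmD), ball_in(b4,rmB), carry(b1,right), robot_in(rmB)}

== RESULT ==
["ball_in(b2,rmD)", "ball_in(b4,rmB)", "carry(b1,right)", "robot_in(rmB)"]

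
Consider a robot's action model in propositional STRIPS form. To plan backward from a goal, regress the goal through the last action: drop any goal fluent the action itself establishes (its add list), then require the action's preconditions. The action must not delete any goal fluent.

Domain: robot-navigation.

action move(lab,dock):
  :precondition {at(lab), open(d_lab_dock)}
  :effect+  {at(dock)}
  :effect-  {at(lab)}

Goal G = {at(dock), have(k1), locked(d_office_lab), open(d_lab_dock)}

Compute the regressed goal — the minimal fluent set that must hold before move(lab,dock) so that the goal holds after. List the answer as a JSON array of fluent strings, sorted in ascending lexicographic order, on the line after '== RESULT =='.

Regress:
  G ∩ del = {}  (empty — regression defined)
  G \ add = {at(dock), have(k1), locked(d_office_lab), open(d_lab_dock)} \ {at(dock)} = {have(k1), locked(d_office_lab), open(d_lab_dock)}
  ∪ pre   = {have(k1), locked(d_office_lab), open(d_lab_dock)} ∪ {at(lab), open(d_lab_dock)}
          = {at(lab), have(k1), locked(d_office_lab), open(d_lab_dock)}

== RESULT ==
["at(lab)", "have(k1)", "locked(d_office_lab)", "open(d_lab_dock)"]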